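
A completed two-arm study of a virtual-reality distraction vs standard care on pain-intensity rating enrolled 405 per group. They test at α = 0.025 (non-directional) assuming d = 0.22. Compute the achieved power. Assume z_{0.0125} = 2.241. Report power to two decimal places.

power ≈ 0.81

For two equal groups, power = Φ(d·√(n/2) − z_{α/2}).
d·√(n/2) = 0.22 × √(405/2) = 0.22 × 14.230 = 3.131.
z_β = 3.131 − 2.241 = 0.890.
Power = Φ(0.890) = 0.813.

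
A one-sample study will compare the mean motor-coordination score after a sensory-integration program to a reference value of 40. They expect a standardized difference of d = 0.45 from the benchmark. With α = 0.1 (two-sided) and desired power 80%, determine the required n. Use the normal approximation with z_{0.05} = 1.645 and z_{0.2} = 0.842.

n = 31

For a one-sample test: n = ((z_{α/2} + z_β) / d)².
z_{α/2} + z_β = 1.645 + 0.842 = 2.487.
n = (2.487 / 0.45)² = 5.527² = 30.54.
Round up.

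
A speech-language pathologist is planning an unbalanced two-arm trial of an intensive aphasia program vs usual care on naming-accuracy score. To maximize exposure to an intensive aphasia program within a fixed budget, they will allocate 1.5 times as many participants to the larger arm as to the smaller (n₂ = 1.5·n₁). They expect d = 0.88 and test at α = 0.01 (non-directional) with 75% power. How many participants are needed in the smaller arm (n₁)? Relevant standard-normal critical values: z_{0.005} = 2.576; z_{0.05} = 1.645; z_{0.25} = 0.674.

With allocation ratio k = n₂/n₁ = 1.5, Var(x̄₁−x̄₂) = σ²(1/n₁ + 1/(k·n₁)) = σ²·(k+1)/(k·n₁).
So n₁ = (1 + 1/k)·((z_{α/2} + z_β)/d)² = 1.667 × (3.250/0.88)².
n₁ = 1.667 × 13.64 = 22.7.
Round up: n₁ = 23, giving n₂ = ⌈1.5 × 23⌉ = ⌈34.5⌉ = 35.

n₁ = 23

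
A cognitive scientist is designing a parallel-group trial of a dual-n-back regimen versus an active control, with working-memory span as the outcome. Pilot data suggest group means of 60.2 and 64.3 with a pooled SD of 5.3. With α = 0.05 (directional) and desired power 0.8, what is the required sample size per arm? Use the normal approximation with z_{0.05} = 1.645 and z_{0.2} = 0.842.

Cohen's d = |M₁ − M₂| / SD_pooled = |60.2 − 64.3| / 5.3 = 4.1 / 5.3 = 0.774.
For two independent groups with equal n: n = 2·((z_{α} + z_β) / d)².
z_{α} + z_β = 1.645 + 0.842 = 2.487.
n = 2 × (2.487 / 0.774)² = 2 × 3.213² = 2 × 10.32 = 20.6.
Round up to the next whole participant.

n = 21 per group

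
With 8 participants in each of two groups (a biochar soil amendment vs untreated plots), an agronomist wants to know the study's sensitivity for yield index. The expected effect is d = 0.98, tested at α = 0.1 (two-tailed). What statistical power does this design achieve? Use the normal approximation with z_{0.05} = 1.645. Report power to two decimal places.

For two equal groups, power = Φ(d·√(n/2) − z_{α/2}).
d·√(n/2) = 0.98 × √(8/2) = 0.98 × 2.000 = 1.960.
z_β = 1.960 − 1.645 = 0.315.
Power = Φ(0.315) = 0.624.

power ≈ 0.62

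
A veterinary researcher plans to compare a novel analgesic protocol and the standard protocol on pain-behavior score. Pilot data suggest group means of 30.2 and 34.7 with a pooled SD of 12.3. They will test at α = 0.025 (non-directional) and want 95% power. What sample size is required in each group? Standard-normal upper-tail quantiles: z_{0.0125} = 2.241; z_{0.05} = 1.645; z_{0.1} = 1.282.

Cohen's d = |M₁ − M₂| / SD_pooled = |30.2 − 34.7| / 12.3 = 4.5 / 12.3 = 0.366.
For two independent groups with equal n: n = 2·((z_{α/2} + z_β) / d)².
z_{α/2} + z_β = 2.241 + 1.645 = 3.886.
n = 2 × (3.886 / 0.366)² = 2 × 10.617² = 2 × 112.73 = 225.5.
Round up to the next whole participant.

n = 226 per group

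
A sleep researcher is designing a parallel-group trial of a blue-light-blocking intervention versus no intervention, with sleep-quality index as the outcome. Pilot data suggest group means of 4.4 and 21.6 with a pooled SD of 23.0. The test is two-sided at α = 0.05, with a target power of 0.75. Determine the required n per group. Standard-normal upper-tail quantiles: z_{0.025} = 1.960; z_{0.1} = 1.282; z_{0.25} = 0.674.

Cohen's d = |M₁ − M₂| / SD_pooled = |4.4 − 21.6| / 23.0 = 17.2 / 23.0 = 0.748.
For two independent groups with equal n: n = 2·((z_{α/2} + z_β) / d)².
z_{α/2} + z_β = 1.960 + 0.674 = 2.634.
n = 2 × (2.634 / 0.748)² = 2 × 3.521² = 2 × 12.40 = 24.8.
Round up to the next whole participant.

n = 25 per group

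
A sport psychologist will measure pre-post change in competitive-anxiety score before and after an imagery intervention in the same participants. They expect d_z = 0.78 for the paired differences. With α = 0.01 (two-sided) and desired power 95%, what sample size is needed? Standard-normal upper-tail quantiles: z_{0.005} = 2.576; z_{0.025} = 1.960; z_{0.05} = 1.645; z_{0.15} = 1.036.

For a paired (one-sample on differences) test: n = ((z_{α/2} + z_β) / d)².
z_{α/2} + z_β = 2.576 + 1.645 = 4.221.
n = (4.221 / 0.78)² = 5.412² = 29.28.
Round up.

n = 30 pairs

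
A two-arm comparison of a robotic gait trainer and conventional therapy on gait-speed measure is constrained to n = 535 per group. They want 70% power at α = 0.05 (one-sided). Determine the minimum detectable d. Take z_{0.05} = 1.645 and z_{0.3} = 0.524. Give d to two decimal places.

For two independent groups of n = 535 each: d_min = (z_{α} + z_β)·√(2/n).
z-sum = 1.645 + 0.524 = 2.169.
d_min = 2.169 × √(2/535) = 2.169 × 0.0611 = 0.133.

d_min ≈ 0.13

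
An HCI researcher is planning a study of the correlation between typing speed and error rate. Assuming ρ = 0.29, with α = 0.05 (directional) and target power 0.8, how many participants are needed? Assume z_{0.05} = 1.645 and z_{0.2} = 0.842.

Fisher's z: C = ½·ln((1+r)/(1−r)) = ½·ln(1.8169) = 0.2986.
n = ((z_{α} + z_β)/C)² + 3.
(1.645 + 0.842) / 0.2986 = 2.487 / 0.2986 = 8.329.
n = 8.329² + 3 = 69.37 + 3 = 72.4.
Round up.

n = 73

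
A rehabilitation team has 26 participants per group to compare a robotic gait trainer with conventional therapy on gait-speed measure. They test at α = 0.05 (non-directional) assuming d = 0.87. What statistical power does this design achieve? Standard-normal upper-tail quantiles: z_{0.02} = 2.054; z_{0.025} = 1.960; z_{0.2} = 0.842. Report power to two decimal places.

For two equal groups, power = Φ(d·√(n/2) − z_{α/2}).
d·√(n/2) = 0.87 × √(26/2) = 0.87 × 3.606 = 3.137.
z_β = 3.137 − 1.960 = 1.177.
Power = Φ(1.177) = 0.880.

power ≈ 0.88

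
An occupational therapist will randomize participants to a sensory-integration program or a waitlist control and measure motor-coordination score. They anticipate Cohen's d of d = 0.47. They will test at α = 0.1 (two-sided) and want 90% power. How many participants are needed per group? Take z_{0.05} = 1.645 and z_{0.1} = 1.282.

For two independent groups with equal n: n = 2·((z_{α/2} + z_β) / d)².
z_{α/2} + z_β = 1.645 + 1.282 = 2.927.
n = 2 × (2.927 / 0.47)² = 2 × 6.228² = 2 × 38.78 = 77.6.
Round up to the next whole participant.

n = 78 per group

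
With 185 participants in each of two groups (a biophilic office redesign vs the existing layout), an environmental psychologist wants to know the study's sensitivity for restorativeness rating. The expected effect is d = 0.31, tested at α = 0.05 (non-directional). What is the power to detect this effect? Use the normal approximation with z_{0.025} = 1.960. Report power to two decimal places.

For two equal groups, power = Φ(d·√(n/2) − z_{α/2}).
d·√(n/2) = 0.31 × √(185/2) = 0.31 × 9.618 = 2.981.
z_β = 2.981 − 1.960 = 1.021.
Power = Φ(1.021) = 0.846.

power ≈ 0.85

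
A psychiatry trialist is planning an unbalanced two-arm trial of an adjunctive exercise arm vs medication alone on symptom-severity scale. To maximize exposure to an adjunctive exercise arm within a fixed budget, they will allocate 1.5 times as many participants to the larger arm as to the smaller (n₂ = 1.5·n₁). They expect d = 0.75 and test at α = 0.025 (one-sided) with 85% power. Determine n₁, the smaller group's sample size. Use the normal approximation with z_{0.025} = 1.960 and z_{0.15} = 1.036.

With allocation ratio k = n₂/n₁ = 1.5, Var(x̄₁−x̄₂) = σ²(1/n₁ + 1/(k·n₁)) = σ²·(k+1)/(k·n₁).
So n₁ = (1 + 1/k)·((z_{α} + z_β)/d)² = 1.667 × (2.996/0.75)².
n₁ = 1.667 × 15.96 = 26.6.
Round up: n₁ = 27, giving n₂ = ⌈1.5 × 27⌉ = ⌈40.5⌉ = 41.

n₁ = 27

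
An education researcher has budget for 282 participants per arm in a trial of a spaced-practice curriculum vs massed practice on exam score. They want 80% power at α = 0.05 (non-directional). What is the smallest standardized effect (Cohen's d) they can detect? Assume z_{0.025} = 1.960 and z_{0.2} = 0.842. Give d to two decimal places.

For two independent groups of n = 282 each: d_min = (z_{α/2} + z_β)·√(2/n).
z-sum = 1.960 + 0.842 = 2.802.
d_min = 2.802 × √(2/282) = 2.802 × 0.0842 = 0.236.

d_min ≈ 0.24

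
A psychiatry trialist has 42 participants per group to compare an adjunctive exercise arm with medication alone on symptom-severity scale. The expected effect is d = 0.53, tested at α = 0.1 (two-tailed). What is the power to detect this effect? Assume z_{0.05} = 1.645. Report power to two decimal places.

power ≈ 0.78

For two equal groups, power = Φ(d·√(n/2) − z_{α/2}).
d·√(n/2) = 0.53 × √(42/2) = 0.53 × 4.583 = 2.429.
z_β = 2.429 − 1.645 = 0.784.
Power = Φ(0.784) = 0.783.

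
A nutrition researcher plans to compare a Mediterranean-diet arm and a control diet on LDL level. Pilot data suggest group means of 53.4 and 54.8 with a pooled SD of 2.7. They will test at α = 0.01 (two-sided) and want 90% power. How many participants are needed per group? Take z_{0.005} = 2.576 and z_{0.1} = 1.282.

Cohen's d = |M₁ − M₂| / SD_pooled = |53.4 − 54.8| / 2.7 = 1.4 / 2.7 = 0.519.
For two independent groups with equal n: n = 2·((z_{α/2} + z_β) / d)².
z_{α/2} + z_β = 2.576 + 1.282 = 3.858.
n = 2 × (3.858 / 0.519)² = 2 × 7.434² = 2 × 55.26 = 110.5.
Round up to the next whole participant.

n = 111 per group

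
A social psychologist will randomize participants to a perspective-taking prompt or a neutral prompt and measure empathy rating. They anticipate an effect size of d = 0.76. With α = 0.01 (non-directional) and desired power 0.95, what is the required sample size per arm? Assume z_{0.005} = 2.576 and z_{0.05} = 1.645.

For two independent groups with equal n: n = 2·((z_{α/2} + z_β) / d)².
z_{α/2} + z_β = 2.576 + 1.645 = 4.221.
n = 2 × (4.221 / 0.76)² = 2 × 5.554² = 2 × 30.85 = 61.7.
Round up to the next whole participant.

n = 62 per group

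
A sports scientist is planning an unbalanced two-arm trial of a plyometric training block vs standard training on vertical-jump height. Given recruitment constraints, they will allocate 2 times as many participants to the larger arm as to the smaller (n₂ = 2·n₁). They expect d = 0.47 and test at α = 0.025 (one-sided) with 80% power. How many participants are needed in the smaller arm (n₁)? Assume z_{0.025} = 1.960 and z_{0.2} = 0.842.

n₁ = 54

With allocation ratio k = n₂/n₁ = 2, Var(x̄₁−x̄₂) = σ²(1/n₁ + 1/(k·n₁)) = σ²·(k+1)/(k·n₁).
So n₁ = (1 + 1/k)·((z_{α} + z_β)/d)² = 1.500 × (2.802/0.47)².
n₁ = 1.500 × 35.54 = 53.3.
Round up: n₁ = 54, giving n₂ = 2 × 54 = 108.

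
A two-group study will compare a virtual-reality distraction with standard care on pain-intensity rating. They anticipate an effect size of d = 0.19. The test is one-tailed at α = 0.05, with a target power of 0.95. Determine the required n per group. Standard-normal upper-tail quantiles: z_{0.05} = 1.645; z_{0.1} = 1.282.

n = 600 per group

For two independent groups with equal n: n = 2·((z_{α} + z_β) / d)².
z_{α} + z_β = 1.645 + 1.645 = 3.290.
n = 2 × (3.290 / 0.19)² = 2 × 17.316² = 2 × 299.84 = 599.7.
Round up to the next whole participant.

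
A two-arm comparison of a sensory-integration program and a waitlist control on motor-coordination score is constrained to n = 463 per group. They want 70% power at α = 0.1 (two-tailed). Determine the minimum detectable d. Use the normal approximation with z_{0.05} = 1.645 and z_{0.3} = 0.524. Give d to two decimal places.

For two independent groups of n = 463 each: d_min = (z_{α/2} + z_β)·√(2/n).
z-sum = 1.645 + 0.524 = 2.169.
d_min = 2.169 × √(2/463) = 2.169 × 0.0657 = 0.143.

d_min ≈ 0.14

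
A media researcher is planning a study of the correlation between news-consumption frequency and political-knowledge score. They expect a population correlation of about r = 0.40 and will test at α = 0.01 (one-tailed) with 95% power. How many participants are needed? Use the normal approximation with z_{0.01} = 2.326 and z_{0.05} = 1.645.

Fisher's z: C = ½·ln((1+r)/(1−r)) = ½·ln(2.3333) = 0.4236.
n = ((z_{α} + z_β)/C)² + 3.
(2.326 + 1.645) / 0.4236 = 3.971 / 0.4236 = 9.374.
n = 9.374² + 3 = 87.88 + 3 = 90.9.
Round up.

n = 91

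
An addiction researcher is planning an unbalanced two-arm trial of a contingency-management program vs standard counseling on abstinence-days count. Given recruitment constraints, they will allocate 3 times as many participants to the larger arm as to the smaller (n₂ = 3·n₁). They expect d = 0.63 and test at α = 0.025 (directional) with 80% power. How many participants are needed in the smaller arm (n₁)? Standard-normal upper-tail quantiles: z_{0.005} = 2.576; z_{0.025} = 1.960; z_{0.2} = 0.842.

With allocation ratio k = n₂/n₁ = 3, Var(x̄₁−x̄₂) = σ²(1/n₁ + 1/(k·n₁)) = σ²·(k+1)/(k·n₁).
So n₁ = (1 + 1/k)·((z_{α} + z_β)/d)² = 1.333 × (2.802/0.63)².
n₁ = 1.333 × 19.78 = 26.4.
Round up: n₁ = 27, giving n₂ = 3 × 27 = 81.

n₁ = 27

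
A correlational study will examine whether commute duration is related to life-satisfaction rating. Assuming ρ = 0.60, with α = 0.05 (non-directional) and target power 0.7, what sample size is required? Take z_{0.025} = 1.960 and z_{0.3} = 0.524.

n = 16

Fisher's z: C = ½·ln((1+r)/(1−r)) = ½·ln(4.0000) = 0.6931.
n = ((z_{α/2} + z_β)/C)² + 3.
(1.960 + 0.524) / 0.6931 = 2.484 / 0.6931 = 3.584.
n = 3.584² + 3 = 12.84 + 3 = 15.8.
Round up.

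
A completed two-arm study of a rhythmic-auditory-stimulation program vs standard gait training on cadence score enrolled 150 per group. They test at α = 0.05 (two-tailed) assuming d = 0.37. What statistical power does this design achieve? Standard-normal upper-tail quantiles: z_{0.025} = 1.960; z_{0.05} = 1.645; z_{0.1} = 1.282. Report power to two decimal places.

For two equal groups, power = Φ(d·√(n/2) − z_{α/2}).
d·√(n/2) = 0.37 × √(150/2) = 0.37 × 8.660 = 3.204.
z_β = 3.204 − 1.960 = 1.244.
Power = Φ(1.244) = 0.893.

power ≈ 0.89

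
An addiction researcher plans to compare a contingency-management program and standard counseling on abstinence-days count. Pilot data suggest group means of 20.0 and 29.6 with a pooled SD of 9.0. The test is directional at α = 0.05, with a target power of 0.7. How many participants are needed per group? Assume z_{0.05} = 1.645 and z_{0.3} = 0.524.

n = 9 per group

Cohen's d = |M₁ − M₂| / SD_pooled = |20.0 − 29.6| / 9.0 = 9.6 / 9.0 = 1.067.
For two independent groups with equal n: n = 2·((z_{α} + z_β) / d)².
z_{α} + z_β = 1.645 + 0.524 = 2.169.
n = 2 × (2.169 / 1.067)² = 2 × 2.033² = 2 × 4.13 = 8.3.
Round up to the next whole participant.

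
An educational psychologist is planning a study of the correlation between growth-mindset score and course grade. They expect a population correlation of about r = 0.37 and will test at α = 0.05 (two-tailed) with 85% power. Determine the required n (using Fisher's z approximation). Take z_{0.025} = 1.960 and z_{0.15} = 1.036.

Fisher's z: C = ½·ln((1+r)/(1−r)) = ½·ln(2.1746) = 0.3884.
n = ((z_{α/2} + z_β)/C)² + 3.
(1.960 + 1.036) / 0.3884 = 2.996 / 0.3884 = 7.714.
n = 7.714² + 3 = 59.50 + 3 = 62.5.
Round up.

n = 63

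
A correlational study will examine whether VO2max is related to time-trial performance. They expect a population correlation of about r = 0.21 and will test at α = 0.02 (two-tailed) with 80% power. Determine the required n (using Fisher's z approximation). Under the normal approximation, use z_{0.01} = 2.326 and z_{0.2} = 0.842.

n = 224

Fisher's z: C = ½·ln((1+r)/(1−r)) = ½·ln(1.5316) = 0.2132.
n = ((z_{α/2} + z_β)/C)² + 3.
(2.326 + 0.842) / 0.2132 = 3.168 / 0.2132 = 14.859.
n = 14.859² + 3 = 220.80 + 3 = 223.8.
Round up.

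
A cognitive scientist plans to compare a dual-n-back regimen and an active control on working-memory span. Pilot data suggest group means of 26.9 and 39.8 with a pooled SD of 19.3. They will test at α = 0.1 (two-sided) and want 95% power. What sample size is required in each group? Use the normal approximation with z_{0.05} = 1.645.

Cohen's d = |M₁ − M₂| / SD_pooled = |26.9 − 39.8| / 19.3 = 12.9 / 19.3 = 0.668.
For two independent groups with equal n: n = 2·((z_{α/2} + z_β) / d)².
z_{α/2} + z_β = 1.645 + 1.645 = 3.290.
n = 2 × (3.290 / 0.668)² = 2 × 4.925² = 2 × 24.26 = 48.5.
Round up to the next whole participant.

n = 49 per group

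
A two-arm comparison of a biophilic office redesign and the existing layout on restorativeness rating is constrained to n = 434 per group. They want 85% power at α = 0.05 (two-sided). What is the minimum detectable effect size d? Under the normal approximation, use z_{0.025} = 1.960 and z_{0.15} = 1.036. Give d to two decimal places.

For two independent groups of n = 434 each: d_min = (z_{α/2} + z_β)·√(2/n).
z-sum = 1.960 + 1.036 = 2.996.
d_min = 2.996 × √(2/434) = 2.996 × 0.0679 = 0.203.

d_min ≈ 0.20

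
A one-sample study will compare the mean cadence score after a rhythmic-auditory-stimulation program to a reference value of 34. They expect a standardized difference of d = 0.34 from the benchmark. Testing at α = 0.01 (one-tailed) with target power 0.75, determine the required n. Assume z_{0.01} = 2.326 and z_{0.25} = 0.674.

For a one-sample test: n = ((z_{α} + z_β) / d)².
z_{α} + z_β = 2.326 + 0.674 = 3.000.
n = (3.000 / 0.34)² = 8.824² = 77.85.
Round up.

n = 78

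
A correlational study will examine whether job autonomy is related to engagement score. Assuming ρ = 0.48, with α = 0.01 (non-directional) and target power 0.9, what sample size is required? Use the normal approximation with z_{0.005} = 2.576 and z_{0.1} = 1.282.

Fisher's z: C = ½·ln((1+r)/(1−r)) = ½·ln(2.8462) = 0.5230.
n = ((z_{α/2} + z_β)/C)² + 3.
(2.576 + 1.282) / 0.5230 = 3.858 / 0.5230 = 7.377.
n = 7.377² + 3 = 54.42 + 3 = 57.4.
Round up.

n = 58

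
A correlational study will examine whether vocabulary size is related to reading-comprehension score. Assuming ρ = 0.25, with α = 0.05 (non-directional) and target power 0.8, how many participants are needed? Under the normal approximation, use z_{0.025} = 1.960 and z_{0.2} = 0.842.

n = 124

Fisher's z: C = ½·ln((1+r)/(1−r)) = ½·ln(1.6667) = 0.2554.
n = ((z_{α/2} + z_β)/C)² + 3.
(1.960 + 0.842) / 0.2554 = 2.802 / 0.2554 = 10.971.
n = 10.971² + 3 = 120.36 + 3 = 123.4.
Round up.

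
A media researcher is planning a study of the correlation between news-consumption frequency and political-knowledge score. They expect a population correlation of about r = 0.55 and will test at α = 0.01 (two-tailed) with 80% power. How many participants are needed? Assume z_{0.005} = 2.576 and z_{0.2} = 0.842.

Fisher's z: C = ½·ln((1+r)/(1−r)) = ½·ln(3.4444) = 0.6184.
n = ((z_{α/2} + z_β)/C)² + 3.
(2.576 + 0.842) / 0.6184 = 3.418 / 0.6184 = 5.527.
n = 5.527² + 3 = 30.55 + 3 = 33.5.
Round up.

n = 34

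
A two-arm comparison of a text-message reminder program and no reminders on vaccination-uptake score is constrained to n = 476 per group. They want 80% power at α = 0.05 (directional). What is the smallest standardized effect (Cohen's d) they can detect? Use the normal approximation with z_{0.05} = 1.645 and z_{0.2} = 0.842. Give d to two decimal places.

For two independent groups of n = 476 each: d_min = (z_{α} + z_β)·√(2/n).
z-sum = 1.645 + 0.842 = 2.487.
d_min = 2.487 × √(2/476) = 2.487 × 0.0648 = 0.161.

d_min ≈ 0.16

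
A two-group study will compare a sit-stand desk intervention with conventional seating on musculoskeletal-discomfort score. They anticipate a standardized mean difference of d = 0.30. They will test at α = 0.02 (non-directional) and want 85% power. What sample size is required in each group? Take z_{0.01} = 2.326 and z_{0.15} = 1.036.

For two independent groups with equal n: n = 2·((z_{α/2} + z_β) / d)².
z_{α/2} + z_β = 2.326 + 1.036 = 3.362.
n = 2 × (3.362 / 0.30)² = 2 × 11.207² = 2 × 125.59 = 251.2.
Round up to the next whole participant.

n = 252 per group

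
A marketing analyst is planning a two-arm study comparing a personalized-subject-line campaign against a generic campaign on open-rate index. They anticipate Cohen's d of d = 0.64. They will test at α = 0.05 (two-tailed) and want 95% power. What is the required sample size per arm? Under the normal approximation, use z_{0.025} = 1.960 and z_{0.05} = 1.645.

For two independent groups with equal n: n = 2·((z_{α/2} + z_β) / d)².
z_{α/2} + z_β = 1.960 + 1.645 = 3.605.
n = 2 × (3.605 / 0.64)² = 2 × 5.633² = 2 × 31.73 = 63.5.
Round up to the next whole participant.

n = 64 per group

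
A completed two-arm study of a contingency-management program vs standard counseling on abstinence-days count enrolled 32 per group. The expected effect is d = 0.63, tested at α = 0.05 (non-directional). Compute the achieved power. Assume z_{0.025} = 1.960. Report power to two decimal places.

power ≈ 0.71

For two equal groups, power = Φ(d·√(n/2) − z_{α/2}).
d·√(n/2) = 0.63 × √(32/2) = 0.63 × 4.000 = 2.520.
z_β = 2.520 − 1.960 = 0.560.
Power = Φ(0.560) = 0.712.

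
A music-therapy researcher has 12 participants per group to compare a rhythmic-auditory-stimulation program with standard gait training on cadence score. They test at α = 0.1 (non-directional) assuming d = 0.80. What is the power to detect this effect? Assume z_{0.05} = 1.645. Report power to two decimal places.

For two equal groups, power = Φ(d·√(n/2) − z_{α/2}).
d·√(n/2) = 0.80 × √(12/2) = 0.80 × 2.449 = 1.960.
z_β = 1.960 − 1.645 = 0.315.
Power = Φ(0.315) = 0.623.

power ≈ 0.62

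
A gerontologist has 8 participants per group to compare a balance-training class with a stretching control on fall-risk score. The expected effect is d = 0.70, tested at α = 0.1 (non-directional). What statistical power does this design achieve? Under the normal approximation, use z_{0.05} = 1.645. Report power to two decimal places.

For two equal groups, power = Φ(d·√(n/2) − z_{α/2}).
d·√(n/2) = 0.70 × √(8/2) = 0.70 × 2.000 = 1.400.
z_β = 1.400 − 1.645 = -0.245.
Power = Φ(-0.245) = 0.403.

power ≈ 0.40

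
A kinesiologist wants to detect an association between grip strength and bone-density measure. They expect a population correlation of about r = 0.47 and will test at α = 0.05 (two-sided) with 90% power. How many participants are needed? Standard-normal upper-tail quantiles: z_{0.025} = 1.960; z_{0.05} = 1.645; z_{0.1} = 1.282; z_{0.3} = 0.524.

n = 44

Fisher's z: C = ½·ln((1+r)/(1−r)) = ½·ln(2.7736) = 0.5101.
n = ((z_{α/2} + z_β)/C)² + 3.
(1.960 + 1.282) / 0.5101 = 3.242 / 0.5101 = 6.356.
n = 6.356² + 3 = 40.39 + 3 = 43.4.
Round up.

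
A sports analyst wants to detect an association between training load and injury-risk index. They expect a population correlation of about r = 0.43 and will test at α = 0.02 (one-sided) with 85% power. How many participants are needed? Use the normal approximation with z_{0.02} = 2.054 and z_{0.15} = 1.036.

Fisher's z: C = ½·ln((1+r)/(1−r)) = ½·ln(2.5088) = 0.4599.
n = ((z_{α} + z_β)/C)² + 3.
(2.054 + 1.036) / 0.4599 = 3.090 / 0.4599 = 6.719.
n = 6.719² + 3 = 45.14 + 3 = 48.1.
Round up.

n = 49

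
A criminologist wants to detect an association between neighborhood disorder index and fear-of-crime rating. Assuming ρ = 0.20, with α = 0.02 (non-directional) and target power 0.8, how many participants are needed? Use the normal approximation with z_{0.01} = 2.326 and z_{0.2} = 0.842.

n = 248

Fisher's z: C = ½·ln((1+r)/(1−r)) = ½·ln(1.5000) = 0.2027.
n = ((z_{α/2} + z_β)/C)² + 3.
(2.326 + 0.842) / 0.2027 = 3.168 / 0.2027 = 15.629.
n = 15.629² + 3 = 244.27 + 3 = 247.3.
Round up.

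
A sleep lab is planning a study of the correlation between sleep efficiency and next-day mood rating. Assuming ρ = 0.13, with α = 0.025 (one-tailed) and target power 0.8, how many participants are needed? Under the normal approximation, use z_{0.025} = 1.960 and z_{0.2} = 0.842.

Fisher's z: C = ½·ln((1+r)/(1−r)) = ½·ln(1.2989) = 0.1307.
n = ((z_{α} + z_β)/C)² + 3.
(1.960 + 0.842) / 0.1307 = 2.802 / 0.1307 = 21.438.
n = 21.438² + 3 = 459.61 + 3 = 462.6.
Round up.

n = 463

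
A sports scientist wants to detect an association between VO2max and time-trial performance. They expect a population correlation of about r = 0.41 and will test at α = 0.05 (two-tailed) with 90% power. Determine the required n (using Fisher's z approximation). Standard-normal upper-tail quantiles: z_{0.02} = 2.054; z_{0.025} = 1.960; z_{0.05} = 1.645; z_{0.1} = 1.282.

n = 59

Fisher's z: C = ½·ln((1+r)/(1−r)) = ½·ln(2.3898) = 0.4356.
n = ((z_{α/2} + z_β)/C)² + 3.
(1.960 + 1.282) / 0.4356 = 3.242 / 0.4356 = 7.443.
n = 7.443² + 3 = 55.39 + 3 = 58.4.
Round up.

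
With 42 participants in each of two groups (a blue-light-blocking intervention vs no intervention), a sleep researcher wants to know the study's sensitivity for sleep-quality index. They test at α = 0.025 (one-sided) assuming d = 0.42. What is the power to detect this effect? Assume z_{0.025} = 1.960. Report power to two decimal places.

For two equal groups, power = Φ(d·√(n/2) − z_{α}).
d·√(n/2) = 0.42 × √(42/2) = 0.42 × 4.583 = 1.925.
z_β = 1.925 − 1.960 = -0.035.
Power = Φ(-0.035) = 0.486.

power ≈ 0.49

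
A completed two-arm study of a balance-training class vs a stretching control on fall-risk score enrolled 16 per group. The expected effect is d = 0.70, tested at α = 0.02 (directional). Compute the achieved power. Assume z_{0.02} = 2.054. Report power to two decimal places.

For two equal groups, power = Φ(d·√(n/2) − z_{α}).
d·√(n/2) = 0.70 × √(16/2) = 0.70 × 2.828 = 1.980.
z_β = 1.980 − 2.054 = -0.074.
Power = Φ(-0.074) = 0.470.

power ≈ 0.47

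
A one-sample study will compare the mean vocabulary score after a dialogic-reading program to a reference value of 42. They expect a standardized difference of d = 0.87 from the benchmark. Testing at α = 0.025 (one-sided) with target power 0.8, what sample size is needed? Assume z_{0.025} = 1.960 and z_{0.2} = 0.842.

n = 11

For a one-sample test: n = ((z_{α} + z_β) / d)².
z_{α} + z_β = 1.960 + 0.842 = 2.802.
n = (2.802 / 0.87)² = 3.221² = 10.37.
Round up.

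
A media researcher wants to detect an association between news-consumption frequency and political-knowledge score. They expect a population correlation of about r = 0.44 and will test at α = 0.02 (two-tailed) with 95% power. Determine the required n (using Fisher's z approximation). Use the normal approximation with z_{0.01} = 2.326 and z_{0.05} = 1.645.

n = 74

Fisher's z: C = ½·ln((1+r)/(1−r)) = ½·ln(2.5714) = 0.4722.
n = ((z_{α/2} + z_β)/C)² + 3.
(2.326 + 1.645) / 0.4722 = 3.971 / 0.4722 = 8.410.
n = 8.410² + 3 = 70.72 + 3 = 73.7.
Round up.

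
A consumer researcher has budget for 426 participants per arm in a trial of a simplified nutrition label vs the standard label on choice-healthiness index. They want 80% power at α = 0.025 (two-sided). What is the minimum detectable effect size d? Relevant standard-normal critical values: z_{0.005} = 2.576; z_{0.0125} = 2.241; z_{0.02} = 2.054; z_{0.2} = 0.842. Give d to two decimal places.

d_min ≈ 0.21

For two independent groups of n = 426 each: d_min = (z_{α/2} + z_β)·√(2/n).
z-sum = 2.241 + 0.842 = 3.083.
d_min = 3.083 × √(2/426) = 3.083 × 0.0685 = 0.211.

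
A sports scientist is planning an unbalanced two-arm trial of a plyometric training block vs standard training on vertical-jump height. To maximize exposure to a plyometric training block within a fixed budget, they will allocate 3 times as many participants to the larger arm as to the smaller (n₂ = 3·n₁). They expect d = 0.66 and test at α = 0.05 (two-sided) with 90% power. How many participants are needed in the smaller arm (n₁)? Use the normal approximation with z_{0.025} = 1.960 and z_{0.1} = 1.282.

n₁ = 33

With allocation ratio k = n₂/n₁ = 3, Var(x̄₁−x̄₂) = σ²(1/n₁ + 1/(k·n₁)) = σ²·(k+1)/(k·n₁).
So n₁ = (1 + 1/k)·((z_{α/2} + z_β)/d)² = 1.333 × (3.242/0.66)².
n₁ = 1.333 × 24.13 = 32.2.
Round up: n₁ = 33, giving n₂ = 3 × 33 = 99.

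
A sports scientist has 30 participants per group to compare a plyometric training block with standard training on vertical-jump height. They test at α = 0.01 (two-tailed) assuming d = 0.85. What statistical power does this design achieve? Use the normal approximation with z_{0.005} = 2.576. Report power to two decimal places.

For two equal groups, power = Φ(d·√(n/2) − z_{α/2}).
d·√(n/2) = 0.85 × √(30/2) = 0.85 × 3.873 = 3.292.
z_β = 3.292 − 2.576 = 0.716.
Power = Φ(0.716) = 0.763.

power ≈ 0.76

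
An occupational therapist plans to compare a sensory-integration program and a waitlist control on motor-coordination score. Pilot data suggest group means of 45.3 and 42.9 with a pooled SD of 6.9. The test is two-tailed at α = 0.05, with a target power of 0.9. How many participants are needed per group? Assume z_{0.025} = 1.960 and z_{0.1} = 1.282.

n = 174 per group

Cohen's d = |M₁ − M₂| / SD_pooled = |45.3 − 42.9| / 6.9 = 2.4 / 6.9 = 0.348.
For two independent groups with equal n: n = 2·((z_{α/2} + z_β) / d)².
z_{α/2} + z_β = 1.960 + 1.282 = 3.242.
n = 2 × (3.242 / 0.348)² = 2 × 9.316² = 2 × 86.79 = 173.6.
Round up to the next whole participant.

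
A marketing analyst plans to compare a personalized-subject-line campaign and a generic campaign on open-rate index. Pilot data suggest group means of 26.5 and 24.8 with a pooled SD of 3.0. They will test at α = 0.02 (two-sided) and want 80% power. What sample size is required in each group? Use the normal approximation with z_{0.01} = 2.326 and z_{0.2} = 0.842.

n = 63 per group

Cohen's d = |M₁ − M₂| / SD_pooled = |26.5 − 24.8| / 3.0 = 1.7 / 3.0 = 0.567.
For two independent groups with equal n: n = 2·((z_{α/2} + z_β) / d)².
z_{α/2} + z_β = 2.326 + 0.842 = 3.168.
n = 2 × (3.168 / 0.567)² = 2 × 5.587² = 2 × 31.22 = 62.4.
Round up to the next whole participant.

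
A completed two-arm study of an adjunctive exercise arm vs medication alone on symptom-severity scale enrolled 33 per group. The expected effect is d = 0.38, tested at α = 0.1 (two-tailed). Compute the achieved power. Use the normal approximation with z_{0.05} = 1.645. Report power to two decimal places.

For two equal groups, power = Φ(d·√(n/2) − z_{α/2}).
d·√(n/2) = 0.38 × √(33/2) = 0.38 × 4.062 = 1.544.
z_β = 1.544 − 1.645 = -0.101.
Power = Φ(-0.101) = 0.460.

power ≈ 0.46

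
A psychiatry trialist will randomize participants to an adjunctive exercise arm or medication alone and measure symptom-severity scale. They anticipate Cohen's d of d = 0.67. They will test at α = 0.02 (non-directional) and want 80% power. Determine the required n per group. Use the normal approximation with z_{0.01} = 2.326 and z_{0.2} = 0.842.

For two independent groups with equal n: n = 2·((z_{α/2} + z_β) / d)².
z_{α/2} + z_β = 2.326 + 0.842 = 3.168.
n = 2 × (3.168 / 0.67)² = 2 × 4.728² = 2 × 22.36 = 44.7.
Round up to the next whole participant.

n = 45 per group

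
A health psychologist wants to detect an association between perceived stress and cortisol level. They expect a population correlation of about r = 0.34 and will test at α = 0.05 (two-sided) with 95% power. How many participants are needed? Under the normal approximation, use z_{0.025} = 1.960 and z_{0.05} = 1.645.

n = 107

Fisher's z: C = ½·ln((1+r)/(1−r)) = ½·ln(2.0303) = 0.3541.
n = ((z_{α/2} + z_β)/C)² + 3.
(1.960 + 1.645) / 0.3541 = 3.605 / 0.3541 = 10.181.
n = 10.181² + 3 = 103.65 + 3 = 106.6.
Round up.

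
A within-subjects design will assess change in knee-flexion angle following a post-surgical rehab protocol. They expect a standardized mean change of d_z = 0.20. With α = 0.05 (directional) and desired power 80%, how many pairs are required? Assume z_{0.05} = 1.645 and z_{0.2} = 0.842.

For a paired (one-sample on differences) test: n = ((z_{α} + z_β) / d)².
z_{α} + z_β = 1.645 + 0.842 = 2.487.
n = (2.487 / 0.20)² = 12.435² = 154.63.
Round up.

n = 155 pairs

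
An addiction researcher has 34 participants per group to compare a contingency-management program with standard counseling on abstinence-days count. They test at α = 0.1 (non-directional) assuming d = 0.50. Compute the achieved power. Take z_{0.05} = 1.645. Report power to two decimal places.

power ≈ 0.66

For two equal groups, power = Φ(d·√(n/2) − z_{α/2}).
d·√(n/2) = 0.50 × √(34/2) = 0.50 × 4.123 = 2.062.
z_β = 2.062 − 1.645 = 0.417.
Power = Φ(0.417) = 0.661.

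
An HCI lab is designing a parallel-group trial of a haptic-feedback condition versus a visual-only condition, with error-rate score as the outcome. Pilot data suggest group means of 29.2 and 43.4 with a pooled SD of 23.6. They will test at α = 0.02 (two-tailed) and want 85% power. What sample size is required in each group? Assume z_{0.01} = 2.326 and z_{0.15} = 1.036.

Cohen's d = |M₁ − M₂| / SD_pooled = |29.2 − 43.4| / 23.6 = 14.2 / 23.6 = 0.602.
For two independent groups with equal n: n = 2·((z_{α/2} + z_β) / d)².
z_{α/2} + z_β = 2.326 + 1.036 = 3.362.
n = 2 × (3.362 / 0.602)² = 2 × 5.585² = 2 × 31.19 = 62.4.
Round up to the next whole participant.

n = 63 per group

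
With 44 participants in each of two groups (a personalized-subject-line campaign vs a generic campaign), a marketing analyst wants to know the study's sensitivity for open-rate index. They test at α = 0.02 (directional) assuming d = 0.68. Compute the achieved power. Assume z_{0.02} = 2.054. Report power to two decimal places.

power ≈ 0.87

For two equal groups, power = Φ(d·√(n/2) − z_{α}).
d·√(n/2) = 0.68 × √(44/2) = 0.68 × 4.690 = 3.189.
z_β = 3.189 − 2.054 = 1.135.
Power = Φ(1.135) = 0.872.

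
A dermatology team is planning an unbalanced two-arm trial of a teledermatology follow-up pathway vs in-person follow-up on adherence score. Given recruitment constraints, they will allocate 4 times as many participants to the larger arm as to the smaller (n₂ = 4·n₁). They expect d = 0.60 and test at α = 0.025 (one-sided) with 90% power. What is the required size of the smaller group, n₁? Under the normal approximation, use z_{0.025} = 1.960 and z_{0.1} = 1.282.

n₁ = 37

With allocation ratio k = n₂/n₁ = 4, Var(x̄₁−x̄₂) = σ²(1/n₁ + 1/(k·n₁)) = σ²·(k+1)/(k·n₁).
So n₁ = (1 + 1/k)·((z_{α} + z_β)/d)² = 1.250 × (3.242/0.60)².
n₁ = 1.250 × 29.20 = 36.5.
Round up: n₁ = 37, giving n₂ = 4 × 37 = 148.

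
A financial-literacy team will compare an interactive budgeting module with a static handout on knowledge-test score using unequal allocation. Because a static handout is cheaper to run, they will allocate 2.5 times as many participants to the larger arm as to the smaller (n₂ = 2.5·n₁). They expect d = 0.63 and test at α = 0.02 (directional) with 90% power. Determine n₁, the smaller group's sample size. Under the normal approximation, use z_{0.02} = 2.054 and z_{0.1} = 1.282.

n₁ = 40

With allocation ratio k = n₂/n₁ = 2.5, Var(x̄₁−x̄₂) = σ²(1/n₁ + 1/(k·n₁)) = σ²·(k+1)/(k·n₁).
So n₁ = (1 + 1/k)·((z_{α} + z_β)/d)² = 1.400 × (3.336/0.63)².
n₁ = 1.400 × 28.04 = 39.3.
Round up: n₁ = 40, giving n₂ = 2.5 × 40 = 100.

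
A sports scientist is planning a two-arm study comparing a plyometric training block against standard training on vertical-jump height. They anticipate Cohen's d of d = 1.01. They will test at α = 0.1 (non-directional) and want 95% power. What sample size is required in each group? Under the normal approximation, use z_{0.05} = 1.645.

n = 22 per group

For two independent groups with equal n: n = 2·((z_{α/2} + z_β) / d)².
z_{α/2} + z_β = 1.645 + 1.645 = 3.290.
n = 2 × (3.290 / 1.01)² = 2 × 3.257² = 2 × 10.61 = 21.2.
Round up to the next whole participant.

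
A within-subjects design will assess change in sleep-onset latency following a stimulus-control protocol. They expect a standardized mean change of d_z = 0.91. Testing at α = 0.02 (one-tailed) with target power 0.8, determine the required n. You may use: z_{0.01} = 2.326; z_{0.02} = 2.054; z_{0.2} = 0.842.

For a paired (one-sample on differences) test: n = ((z_{α} + z_β) / d)².
z_{α} + z_β = 2.054 + 0.842 = 2.896.
n = (2.896 / 0.91)² = 3.182² = 10.13.
Round up.

n = 11 pairs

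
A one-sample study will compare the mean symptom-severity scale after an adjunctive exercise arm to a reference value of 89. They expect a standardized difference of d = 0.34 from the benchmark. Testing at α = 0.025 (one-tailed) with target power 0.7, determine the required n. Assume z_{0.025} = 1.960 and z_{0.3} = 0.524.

For a one-sample test: n = ((z_{α} + z_β) / d)².
z_{α} + z_β = 1.960 + 0.524 = 2.484.
n = (2.484 / 0.34)² = 7.306² = 53.38.
Round up.

n = 54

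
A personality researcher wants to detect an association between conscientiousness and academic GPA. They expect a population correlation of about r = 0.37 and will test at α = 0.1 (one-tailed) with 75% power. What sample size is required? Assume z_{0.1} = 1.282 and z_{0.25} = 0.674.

Fisher's z: C = ½·ln((1+r)/(1−r)) = ½·ln(2.1746) = 0.3884.
n = ((z_{α} + z_β)/C)² + 3.
(1.282 + 0.674) / 0.3884 = 1.956 / 0.3884 = 5.036.
n = 5.036² + 3 = 25.36 + 3 = 28.4.
Round up.

n = 29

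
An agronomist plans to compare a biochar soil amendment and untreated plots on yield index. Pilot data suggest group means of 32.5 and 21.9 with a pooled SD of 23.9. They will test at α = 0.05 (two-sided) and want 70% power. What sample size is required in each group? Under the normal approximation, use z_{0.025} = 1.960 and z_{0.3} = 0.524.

Cohen's d = |M₁ − M₂| / SD_pooled = |32.5 − 21.9| / 23.9 = 10.6 / 23.9 = 0.444.
For two independent groups with equal n: n = 2·((z_{α/2} + z_β) / d)².
z_{α/2} + z_β = 1.960 + 0.524 = 2.484.
n = 2 × (2.484 / 0.444)² = 2 × 5.595² = 2 × 31.30 = 62.6.
Round up to the next whole participant.

n = 63 per group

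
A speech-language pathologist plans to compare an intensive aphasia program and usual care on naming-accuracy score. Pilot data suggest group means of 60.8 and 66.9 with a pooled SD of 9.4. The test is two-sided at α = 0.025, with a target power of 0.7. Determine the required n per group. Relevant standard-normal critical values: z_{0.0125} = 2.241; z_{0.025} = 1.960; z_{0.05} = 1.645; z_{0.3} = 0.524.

Cohen's d = |M₁ − M₂| / SD_pooled = |60.8 − 66.9| / 9.4 = 6.1 / 9.4 = 0.649.
For two independent groups with equal n: n = 2·((z_{α/2} + z_β) / d)².
z_{α/2} + z_β = 2.241 + 0.524 = 2.765.
n = 2 × (2.765 / 0.649)² = 2 × 4.260² = 2 × 18.15 = 36.3.
Round up to the next whole participant.

n = 37 per group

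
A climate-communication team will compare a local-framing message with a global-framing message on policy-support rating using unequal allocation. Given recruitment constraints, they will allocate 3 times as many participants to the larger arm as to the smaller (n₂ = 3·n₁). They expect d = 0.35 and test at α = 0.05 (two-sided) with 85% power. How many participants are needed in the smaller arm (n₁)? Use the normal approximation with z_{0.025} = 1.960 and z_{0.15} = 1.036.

With allocation ratio k = n₂/n₁ = 3, Var(x̄₁−x̄₂) = σ²(1/n₁ + 1/(k·n₁)) = σ²·(k+1)/(k·n₁).
So n₁ = (1 + 1/k)·((z_{α/2} + z_β)/d)² = 1.333 × (2.996/0.35)².
n₁ = 1.333 × 73.27 = 97.7.
Round up: n₁ = 98, giving n₂ = 3 × 98 = 294.

n₁ = 98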